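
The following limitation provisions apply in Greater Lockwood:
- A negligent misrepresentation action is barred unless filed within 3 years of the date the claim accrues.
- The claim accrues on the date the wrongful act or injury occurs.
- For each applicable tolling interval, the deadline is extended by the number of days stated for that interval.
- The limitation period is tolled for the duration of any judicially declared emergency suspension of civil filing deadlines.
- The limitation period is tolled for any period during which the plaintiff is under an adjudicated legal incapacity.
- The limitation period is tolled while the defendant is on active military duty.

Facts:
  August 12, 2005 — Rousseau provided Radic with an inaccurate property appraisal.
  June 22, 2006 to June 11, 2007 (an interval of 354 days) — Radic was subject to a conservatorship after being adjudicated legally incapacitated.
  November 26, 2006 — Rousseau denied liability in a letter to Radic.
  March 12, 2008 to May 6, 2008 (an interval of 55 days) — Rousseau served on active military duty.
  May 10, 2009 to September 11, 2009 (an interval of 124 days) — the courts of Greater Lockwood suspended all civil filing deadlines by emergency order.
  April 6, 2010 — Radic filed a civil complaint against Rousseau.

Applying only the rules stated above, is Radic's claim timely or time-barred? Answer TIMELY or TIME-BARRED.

TIME-BARRED

The limitation period began to run on August 12, 2005.
The untolled deadline — 3 years after August 12, 2005 — is August 12, 2008.
The period was tolled for 354 days by the plaintiff's legal incapacity (June 22, 2006 to June 11, 2007), pushing the deadline to August 1, 2009.
Because the defendant's active military service ran from March 12, 2008 to May 6, 2008, the deadline is extended by 55 days to September 25, 2009.
The period was tolled for 124 days by the emergency suspension of filing deadlines (May 10, 2009 to September 11, 2009), pushing the deadline to January 27, 2010.
Nothing else in the chronology tolls or restarts the period.
The April 6, 2010 filing falls after the January 27, 2010 deadline; the claim is time-barred.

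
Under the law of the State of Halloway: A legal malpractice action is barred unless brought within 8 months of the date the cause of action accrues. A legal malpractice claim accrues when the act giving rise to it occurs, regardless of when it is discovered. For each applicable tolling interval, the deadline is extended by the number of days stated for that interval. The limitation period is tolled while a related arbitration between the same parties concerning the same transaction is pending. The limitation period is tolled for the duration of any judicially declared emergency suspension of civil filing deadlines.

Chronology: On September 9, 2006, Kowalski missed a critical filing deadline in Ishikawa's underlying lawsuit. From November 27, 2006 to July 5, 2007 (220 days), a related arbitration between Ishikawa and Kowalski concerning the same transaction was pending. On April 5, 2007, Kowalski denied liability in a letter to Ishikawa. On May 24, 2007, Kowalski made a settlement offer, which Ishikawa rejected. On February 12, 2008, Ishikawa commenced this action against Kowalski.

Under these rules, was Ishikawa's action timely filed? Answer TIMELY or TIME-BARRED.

TIME-BARRED

The cause of action accrued on September 9, 2006, the date of the act.
8 months from September 9, 2006 is May 9, 2007.
The period was tolled for 220 days by the pending related arbitration (November 27, 2006 to July 5, 2007), pushing the deadline to December 15, 2007.
The other events in the timeline have no effect on the limitation period under the stated rules.
Filing on February 12, 2008 missed the December 15, 2007 deadline — the action is time-barred.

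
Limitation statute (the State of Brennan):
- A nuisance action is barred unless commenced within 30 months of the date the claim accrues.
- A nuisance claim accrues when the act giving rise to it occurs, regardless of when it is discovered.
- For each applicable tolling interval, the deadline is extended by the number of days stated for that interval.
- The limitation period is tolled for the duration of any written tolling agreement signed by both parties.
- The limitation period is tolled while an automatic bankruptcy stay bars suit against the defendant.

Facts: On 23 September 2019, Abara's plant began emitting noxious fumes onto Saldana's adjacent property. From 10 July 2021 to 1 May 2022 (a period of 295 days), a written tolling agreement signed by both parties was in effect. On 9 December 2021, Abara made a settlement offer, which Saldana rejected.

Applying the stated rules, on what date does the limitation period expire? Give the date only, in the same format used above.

12 January 2023

The limitation period began to run on 23 September 2019.
30 months from 23 September 2019 is 23 March 2022.
The period was tolled for 295 days by the written tolling agreement (10 July 2021 to 1 May 2022), pushing the deadline to 12 January 2023.
None of the other events listed affects the running of the period under the stated rules.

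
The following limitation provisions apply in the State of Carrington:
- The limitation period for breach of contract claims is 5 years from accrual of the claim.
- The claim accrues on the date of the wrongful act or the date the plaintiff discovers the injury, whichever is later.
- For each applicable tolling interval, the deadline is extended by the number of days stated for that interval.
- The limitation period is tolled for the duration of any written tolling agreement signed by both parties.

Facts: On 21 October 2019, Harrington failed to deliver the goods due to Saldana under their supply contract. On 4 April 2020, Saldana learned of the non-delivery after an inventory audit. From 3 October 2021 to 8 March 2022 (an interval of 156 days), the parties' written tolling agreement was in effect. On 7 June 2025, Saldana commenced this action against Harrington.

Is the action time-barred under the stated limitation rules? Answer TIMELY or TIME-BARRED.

The claim accrued on 4 April 2020 — the later of the 21 October 2019 act and the 4 April 2020 discovery.
The untolled deadline — 5 years after 4 April 2020 — is 4 April 2025.
The period was tolled for 156 days by the written tolling agreement (3 October 2021 to 8 March 2022), pushing the deadline to 7 September 2025.
Saldana filed on 7 June 2025, before the 7 September 2025 deadline, so the action is timely.

TIMELY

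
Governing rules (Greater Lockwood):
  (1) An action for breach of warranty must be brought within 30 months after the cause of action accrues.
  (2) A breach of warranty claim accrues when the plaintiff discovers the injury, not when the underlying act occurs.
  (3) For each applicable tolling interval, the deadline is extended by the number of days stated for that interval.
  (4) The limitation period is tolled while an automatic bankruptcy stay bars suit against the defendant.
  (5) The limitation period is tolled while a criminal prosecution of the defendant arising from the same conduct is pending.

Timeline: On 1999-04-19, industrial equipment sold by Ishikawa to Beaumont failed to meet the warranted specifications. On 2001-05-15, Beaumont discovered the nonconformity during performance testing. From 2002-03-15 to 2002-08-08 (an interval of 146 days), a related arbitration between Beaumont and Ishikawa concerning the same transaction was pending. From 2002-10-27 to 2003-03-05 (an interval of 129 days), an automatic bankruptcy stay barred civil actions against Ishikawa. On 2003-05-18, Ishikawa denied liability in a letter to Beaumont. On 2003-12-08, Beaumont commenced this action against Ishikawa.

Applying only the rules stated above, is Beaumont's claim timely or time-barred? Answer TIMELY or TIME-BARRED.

Under the discovery rule, the claim accrued on 2001-05-15, when Beaumont discovered the injury — not on the 1999-04-19 date of the underlying act.
The untolled deadline — 30 months after 2001-05-15 — is 2003-11-15.
The period was tolled for 129 days by the automatic bankruptcy stay (2002-10-27 to 2003-03-05), pushing the deadline to 2004-03-23.
Although a pending arbitration ran from 2002-03-15 to 2002-08-08, the stated rules do not make that a tolling event, so it is disregarded.
The other events in the timeline have no effect on the limitation period under the stated rules.
Beaumont filed on 2003-12-08, before the 2004-03-23 deadline, so the action is timely.

TIMELY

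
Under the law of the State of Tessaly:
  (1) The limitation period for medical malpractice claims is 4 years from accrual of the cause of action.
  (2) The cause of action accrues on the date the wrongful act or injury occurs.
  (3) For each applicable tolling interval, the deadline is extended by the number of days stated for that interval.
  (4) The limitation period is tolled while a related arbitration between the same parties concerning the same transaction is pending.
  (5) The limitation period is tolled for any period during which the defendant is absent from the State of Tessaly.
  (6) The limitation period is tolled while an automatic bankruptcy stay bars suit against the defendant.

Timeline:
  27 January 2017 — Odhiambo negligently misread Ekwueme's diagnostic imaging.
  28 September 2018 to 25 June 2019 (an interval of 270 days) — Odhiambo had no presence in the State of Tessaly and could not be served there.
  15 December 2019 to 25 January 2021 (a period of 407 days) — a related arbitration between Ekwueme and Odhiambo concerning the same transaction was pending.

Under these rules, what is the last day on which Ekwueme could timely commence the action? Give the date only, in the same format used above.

The claim accrued on 27 January 2017, when the wrongful act occurred.
Adding the 4 years base period to 27 January 2017 gives a deadline of 27 January 2021, before any tolling.
The defendant's absence from the jurisdiction from 28 September 2018 to 25 June 2019 tolled the period for 270 days, extending the deadline to 24 October 2021.
The period was tolled for 407 days by the pending related arbitration (15 December 2019 to 25 January 2021), pushing the deadline to 5 December 2022.

5 December 2022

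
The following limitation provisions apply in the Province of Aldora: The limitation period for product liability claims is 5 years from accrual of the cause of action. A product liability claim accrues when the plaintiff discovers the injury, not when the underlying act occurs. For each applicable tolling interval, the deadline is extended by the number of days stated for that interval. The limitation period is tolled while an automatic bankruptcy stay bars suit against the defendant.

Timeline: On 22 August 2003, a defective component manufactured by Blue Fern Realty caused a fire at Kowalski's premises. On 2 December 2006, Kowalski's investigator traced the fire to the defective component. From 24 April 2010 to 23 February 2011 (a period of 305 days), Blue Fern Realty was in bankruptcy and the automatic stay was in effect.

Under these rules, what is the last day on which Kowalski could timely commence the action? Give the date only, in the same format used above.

2 October 2012

The claim did not accrue until Kowalski discovered the injury on 2 December 2006; the 22 August 2003 act date does not start the clock under the stated rule.
Adding the 5 years base period to 2 December 2006 gives a deadline of 2 December 2011, before any tolling.
Because the automatic bankruptcy stay ran from 24 April 2010 to 23 February 2011, the deadline is extended by 305 days to 2 October 2012.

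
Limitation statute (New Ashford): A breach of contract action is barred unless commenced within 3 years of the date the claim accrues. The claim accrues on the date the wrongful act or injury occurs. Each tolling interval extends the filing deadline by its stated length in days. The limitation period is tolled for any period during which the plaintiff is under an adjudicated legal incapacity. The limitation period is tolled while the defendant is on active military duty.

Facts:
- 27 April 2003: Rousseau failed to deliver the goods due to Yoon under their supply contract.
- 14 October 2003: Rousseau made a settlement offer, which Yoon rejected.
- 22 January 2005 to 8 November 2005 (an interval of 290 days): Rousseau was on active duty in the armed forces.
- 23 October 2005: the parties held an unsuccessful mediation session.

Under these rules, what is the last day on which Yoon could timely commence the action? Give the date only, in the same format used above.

The claim accrued on 27 April 2003, when the wrongful act occurred.
The untolled deadline — 3 years after 27 April 2003 — is 27 April 2006.
The defendant's active military service from 22 January 2005 to 8 November 2005 tolled the period for 290 days, extending the deadline to 11 February 2007.
None of the other events listed affects the running of the period under the stated rules.

11 February 2007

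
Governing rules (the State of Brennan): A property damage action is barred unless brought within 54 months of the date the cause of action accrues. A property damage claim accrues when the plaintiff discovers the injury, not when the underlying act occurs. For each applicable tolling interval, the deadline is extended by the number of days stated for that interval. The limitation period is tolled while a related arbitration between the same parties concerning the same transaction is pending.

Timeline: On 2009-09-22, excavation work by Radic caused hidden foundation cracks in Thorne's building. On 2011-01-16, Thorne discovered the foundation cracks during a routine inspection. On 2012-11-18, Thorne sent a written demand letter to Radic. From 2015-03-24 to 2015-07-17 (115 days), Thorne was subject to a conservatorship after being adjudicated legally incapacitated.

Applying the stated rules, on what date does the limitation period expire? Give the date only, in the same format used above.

2015-07-16

Accrual is tied to discovery, so the period began on 2011-01-16 rather than on 2009-09-22 when the act occurred.
The untolled deadline — 54 months after 2011-01-16 — is 2015-07-16.
The plaintiff's legal incapacity from 2015-03-24 to 2015-07-17 does not toll the period, because no stated rule makes the plaintiff's incapacity a tolling event.
The other events in the timeline have no effect on the limitation period under the stated rules.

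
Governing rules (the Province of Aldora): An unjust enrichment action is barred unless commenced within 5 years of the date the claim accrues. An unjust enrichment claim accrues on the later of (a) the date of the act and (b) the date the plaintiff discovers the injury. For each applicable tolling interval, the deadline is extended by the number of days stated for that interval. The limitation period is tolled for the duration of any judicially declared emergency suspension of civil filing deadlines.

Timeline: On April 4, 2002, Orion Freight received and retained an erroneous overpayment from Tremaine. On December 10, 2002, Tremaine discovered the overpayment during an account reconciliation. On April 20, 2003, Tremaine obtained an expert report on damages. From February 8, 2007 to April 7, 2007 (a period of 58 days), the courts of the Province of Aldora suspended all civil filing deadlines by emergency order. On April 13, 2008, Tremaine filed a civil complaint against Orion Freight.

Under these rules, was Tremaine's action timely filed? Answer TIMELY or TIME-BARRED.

Because discovery on December 10, 2002 post-dates the April 4, 2002 act, accrual under the later-of rule falls on December 10, 2002.
Adding the 5 years base period to December 10, 2002 gives a deadline of December 10, 2007, before any tolling.
The emergency suspension of filing deadlines from February 8, 2007 to April 7, 2007 tolled the period for 58 days, extending the deadline to February 6, 2008.
Nothing else in the chronology tolls or restarts the period.
Filing on April 13, 2008 missed the February 6, 2008 deadline — the action is time-barred.

TIME-BARRED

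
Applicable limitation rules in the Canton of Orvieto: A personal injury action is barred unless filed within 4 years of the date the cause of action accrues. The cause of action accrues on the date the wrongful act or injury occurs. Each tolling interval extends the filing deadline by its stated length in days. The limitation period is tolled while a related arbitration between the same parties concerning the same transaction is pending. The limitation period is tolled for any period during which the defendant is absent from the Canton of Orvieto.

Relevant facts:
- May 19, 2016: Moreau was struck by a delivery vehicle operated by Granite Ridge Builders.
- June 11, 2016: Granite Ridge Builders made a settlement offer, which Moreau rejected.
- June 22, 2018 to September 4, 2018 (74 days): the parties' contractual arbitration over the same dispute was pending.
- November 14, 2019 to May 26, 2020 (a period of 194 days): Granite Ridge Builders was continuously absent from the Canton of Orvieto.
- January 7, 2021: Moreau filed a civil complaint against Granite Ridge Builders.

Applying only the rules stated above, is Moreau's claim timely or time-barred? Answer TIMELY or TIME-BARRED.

The limitation period began to run on May 19, 2016.
4 years from May 19, 2016 is May 19, 2020.
The pending related arbitration from June 22, 2018 to September 4, 2018 tolled the period for 74 days, extending the deadline to August 1, 2020.
The defendant's absence from the jurisdiction from November 14, 2019 to May 26, 2020 tolled the period for 194 days, extending the deadline to February 11, 2021.
Nothing else in the chronology tolls or restarts the period.
Moreau filed on January 7, 2021, before the February 11, 2021 deadline, so the action is timely.

TIMELY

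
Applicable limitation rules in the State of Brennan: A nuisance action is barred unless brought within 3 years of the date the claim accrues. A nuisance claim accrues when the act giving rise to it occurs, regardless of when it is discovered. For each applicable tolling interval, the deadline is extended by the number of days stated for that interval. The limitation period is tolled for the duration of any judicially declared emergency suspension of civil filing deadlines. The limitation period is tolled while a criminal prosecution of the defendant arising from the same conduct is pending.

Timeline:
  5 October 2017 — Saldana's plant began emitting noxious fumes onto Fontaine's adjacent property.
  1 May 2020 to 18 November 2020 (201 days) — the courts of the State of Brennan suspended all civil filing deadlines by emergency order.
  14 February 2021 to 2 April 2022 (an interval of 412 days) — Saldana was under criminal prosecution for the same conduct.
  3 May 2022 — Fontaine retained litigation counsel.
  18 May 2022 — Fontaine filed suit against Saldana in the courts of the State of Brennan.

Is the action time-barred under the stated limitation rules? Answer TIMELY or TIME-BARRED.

TIMELY

The claim accrued on 5 October 2017, the date of the act.
The untolled deadline — 3 years after 5 October 2017 — is 5 October 2020.
The emergency suspension of filing deadlines from 1 May 2020 to 18 November 2020 tolled the period for 201 days, extending the deadline to 24 April 2021.
The period was tolled for 412 days by the pending criminal prosecution (14 February 2021 to 2 April 2022), pushing the deadline to 10 June 2022.
The other events in the timeline have no effect on the limitation period under the stated rules.
The 18 May 2022 filing precedes the 10 June 2022 deadline; the claim is timely.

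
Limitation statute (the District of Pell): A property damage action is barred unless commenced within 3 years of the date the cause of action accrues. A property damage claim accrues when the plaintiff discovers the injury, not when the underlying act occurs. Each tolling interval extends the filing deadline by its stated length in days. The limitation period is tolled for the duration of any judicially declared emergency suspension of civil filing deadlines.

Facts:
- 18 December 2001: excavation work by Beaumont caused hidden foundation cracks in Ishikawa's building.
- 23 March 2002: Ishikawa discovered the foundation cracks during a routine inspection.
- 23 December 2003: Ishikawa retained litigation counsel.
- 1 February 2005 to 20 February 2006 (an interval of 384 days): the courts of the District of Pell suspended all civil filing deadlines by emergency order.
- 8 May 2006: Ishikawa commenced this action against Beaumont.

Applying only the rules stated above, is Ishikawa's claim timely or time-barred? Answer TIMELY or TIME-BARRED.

The claim did not accrue until Ishikawa discovered the injury on 23 March 2002; the 18 December 2001 act date does not start the clock under the stated rule.
Adding the 3 years base period to 23 March 2002 gives a deadline of 23 March 2005, before any tolling.
Because the emergency suspension of filing deadlines ran from 1 February 2005 to 20 February 2006, the deadline is extended by 384 days to 11 April 2006.
The other events in the timeline have no effect on the limitation period under the stated rules.
Filing on 8 May 2006 missed the 11 April 2006 deadline — the action is time-barred.

TIME-BARRED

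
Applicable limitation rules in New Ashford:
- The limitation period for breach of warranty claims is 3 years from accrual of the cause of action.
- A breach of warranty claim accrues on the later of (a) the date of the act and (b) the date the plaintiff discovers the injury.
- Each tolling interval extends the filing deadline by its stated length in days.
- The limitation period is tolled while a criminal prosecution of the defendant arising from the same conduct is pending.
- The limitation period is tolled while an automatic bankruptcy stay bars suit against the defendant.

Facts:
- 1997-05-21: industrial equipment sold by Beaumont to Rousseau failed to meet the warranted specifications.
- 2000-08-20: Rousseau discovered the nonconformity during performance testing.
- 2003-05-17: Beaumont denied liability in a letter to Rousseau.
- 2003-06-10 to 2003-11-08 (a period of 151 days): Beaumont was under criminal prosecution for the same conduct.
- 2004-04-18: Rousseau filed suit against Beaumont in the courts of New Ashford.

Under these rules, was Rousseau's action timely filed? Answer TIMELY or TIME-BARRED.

Because discovery on 2000-08-20 post-dates the 1997-05-21 act, accrual under the later-of rule falls on 2000-08-20.
3 years from 2000-08-20 is 2003-08-20.
The pending criminal prosecution from 2003-06-10 to 2003-11-08 tolled the period for 151 days, extending the deadline to 2004-01-18.
Nothing else in the chronology tolls or restarts the period.
Filing on 2004-04-18 missed the 2004-01-18 deadline — the action is time-barred.

TIME-BARRED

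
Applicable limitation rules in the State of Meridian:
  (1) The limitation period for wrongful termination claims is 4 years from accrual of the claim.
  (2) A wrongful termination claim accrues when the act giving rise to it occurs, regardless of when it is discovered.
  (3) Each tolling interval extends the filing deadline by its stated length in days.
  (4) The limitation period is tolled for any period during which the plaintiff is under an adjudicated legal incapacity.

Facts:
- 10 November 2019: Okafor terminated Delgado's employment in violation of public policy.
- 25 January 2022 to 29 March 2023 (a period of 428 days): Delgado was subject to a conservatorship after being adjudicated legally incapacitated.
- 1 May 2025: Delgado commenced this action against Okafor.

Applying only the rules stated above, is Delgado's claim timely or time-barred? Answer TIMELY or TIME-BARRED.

The claim accrued on 10 November 2019, the date of the act.
The untolled deadline — 4 years after 10 November 2019 — is 10 November 2023.
The plaintiff's legal incapacity from 25 January 2022 to 29 March 2023 tolled the period for 428 days, extending the deadline to 11 January 2025.
The 1 May 2025 filing falls after the 11 January 2025 deadline; the claim is time-barred.

TIME-BARRED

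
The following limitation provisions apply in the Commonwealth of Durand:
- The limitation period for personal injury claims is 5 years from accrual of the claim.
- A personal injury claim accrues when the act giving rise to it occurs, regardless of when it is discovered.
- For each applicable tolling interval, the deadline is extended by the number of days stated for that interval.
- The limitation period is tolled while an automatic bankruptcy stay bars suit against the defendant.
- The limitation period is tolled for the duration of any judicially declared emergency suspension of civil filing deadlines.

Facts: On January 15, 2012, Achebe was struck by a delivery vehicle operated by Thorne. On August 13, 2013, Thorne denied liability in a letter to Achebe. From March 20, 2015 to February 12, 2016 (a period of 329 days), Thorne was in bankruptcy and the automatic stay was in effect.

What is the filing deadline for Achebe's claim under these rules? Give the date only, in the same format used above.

December 10, 2017

The claim accrued on January 15, 2012, the date of the act.
5 years from January 15, 2012 is January 15, 2017.
The period was tolled for 329 days by the automatic bankruptcy stay (March 20, 2015 to February 12, 2016), pushing the deadline to December 10, 2017.
Nothing else in the chronology tolls or restarts the period.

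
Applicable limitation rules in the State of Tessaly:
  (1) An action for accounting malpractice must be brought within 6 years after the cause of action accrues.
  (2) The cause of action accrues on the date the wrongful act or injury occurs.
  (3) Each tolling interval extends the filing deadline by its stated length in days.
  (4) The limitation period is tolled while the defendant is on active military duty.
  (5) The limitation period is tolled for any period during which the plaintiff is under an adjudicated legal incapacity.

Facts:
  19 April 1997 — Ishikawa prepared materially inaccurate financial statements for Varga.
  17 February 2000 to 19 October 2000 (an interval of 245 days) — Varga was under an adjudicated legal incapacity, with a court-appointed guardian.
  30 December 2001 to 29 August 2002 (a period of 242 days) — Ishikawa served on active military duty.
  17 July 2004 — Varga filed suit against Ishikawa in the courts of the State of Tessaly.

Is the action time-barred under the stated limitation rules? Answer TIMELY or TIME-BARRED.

The claim accrued on 19 April 1997, when the wrongful act occurred.
Adding the 6 years base period to 19 April 1997 gives a deadline of 19 April 2003, before any tolling.
The plaintiff's legal incapacity from 17 February 2000 to 19 October 2000 tolled the period for 245 days, extending the deadline to 20 December 2003.
The defendant's active military service from 30 December 2001 to 29 August 2002 tolled the period for 242 days, extending the deadline to 18 August 2004.
Varga filed on 17 July 2004, before the 18 August 2004 deadline, so the action is timely.

TIMELY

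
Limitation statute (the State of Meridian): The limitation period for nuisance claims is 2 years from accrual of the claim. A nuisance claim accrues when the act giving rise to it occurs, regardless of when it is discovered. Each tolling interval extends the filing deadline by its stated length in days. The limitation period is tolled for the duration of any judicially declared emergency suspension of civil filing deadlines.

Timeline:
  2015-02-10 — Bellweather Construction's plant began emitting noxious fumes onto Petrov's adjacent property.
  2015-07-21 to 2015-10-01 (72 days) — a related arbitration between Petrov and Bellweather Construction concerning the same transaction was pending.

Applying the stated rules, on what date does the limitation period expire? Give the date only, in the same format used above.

2017-02-10

The claim accrued on 2015-02-10, when the wrongful act occurred.
The untolled deadline — 2 years after 2015-02-10 — is 2017-02-10.
Although a pending arbitration ran from 2015-07-21 to 2015-10-01, the stated rules do not make that a tolling event, so it is disregarded.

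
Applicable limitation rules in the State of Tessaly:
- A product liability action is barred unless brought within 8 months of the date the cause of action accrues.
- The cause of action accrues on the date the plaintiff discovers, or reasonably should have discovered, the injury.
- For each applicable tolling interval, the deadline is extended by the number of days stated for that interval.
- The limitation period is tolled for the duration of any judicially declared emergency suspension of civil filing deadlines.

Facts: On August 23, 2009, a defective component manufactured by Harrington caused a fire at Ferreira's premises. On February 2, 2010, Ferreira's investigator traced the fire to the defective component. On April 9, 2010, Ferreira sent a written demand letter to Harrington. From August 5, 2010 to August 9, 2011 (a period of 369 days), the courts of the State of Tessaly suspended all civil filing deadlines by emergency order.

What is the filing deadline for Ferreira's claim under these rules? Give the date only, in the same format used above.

Under the discovery rule, the claim accrued on February 2, 2010, when Ferreira discovered the injury — not on the August 23, 2009 date of the underlying act.
Adding the 8 months base period to February 2, 2010 gives a deadline of October 2, 2010, before any tolling.
The emergency suspension of filing deadlines from August 5, 2010 to August 9, 2011 tolled the period for 369 days, extending the deadline to October 6, 2011.
Nothing else in the chronology tolls or restarts the period.

October 6, 2011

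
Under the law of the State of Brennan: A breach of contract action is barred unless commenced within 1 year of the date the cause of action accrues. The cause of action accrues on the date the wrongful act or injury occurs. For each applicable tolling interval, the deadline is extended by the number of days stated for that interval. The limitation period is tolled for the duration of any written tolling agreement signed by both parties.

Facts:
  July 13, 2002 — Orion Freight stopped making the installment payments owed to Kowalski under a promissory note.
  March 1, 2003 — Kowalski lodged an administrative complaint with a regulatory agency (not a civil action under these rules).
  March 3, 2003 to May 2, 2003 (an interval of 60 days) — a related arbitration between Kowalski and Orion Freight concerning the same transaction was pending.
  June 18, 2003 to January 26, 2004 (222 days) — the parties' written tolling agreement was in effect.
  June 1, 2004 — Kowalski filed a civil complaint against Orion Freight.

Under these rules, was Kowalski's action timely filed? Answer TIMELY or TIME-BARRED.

TIME-BARRED

The claim accrued on July 13, 2002, when the wrongful act occurred.
Adding the 1 year base period to July 13, 2002 gives a deadline of July 13, 2003, before any tolling.
Because the written tolling agreement ran from June 18, 2003 to January 26, 2004, the deadline is extended by 222 days to February 20, 2004.
No stated provision tolls the period for a pending arbitration, so the interval from March 3, 2003 to May 2, 2003 has no effect on the deadline.
The other events in the timeline have no effect on the limitation period under the stated rules.
Kowalski filed on June 1, 2004, after the February 20, 2004 deadline, so the action is time-barred.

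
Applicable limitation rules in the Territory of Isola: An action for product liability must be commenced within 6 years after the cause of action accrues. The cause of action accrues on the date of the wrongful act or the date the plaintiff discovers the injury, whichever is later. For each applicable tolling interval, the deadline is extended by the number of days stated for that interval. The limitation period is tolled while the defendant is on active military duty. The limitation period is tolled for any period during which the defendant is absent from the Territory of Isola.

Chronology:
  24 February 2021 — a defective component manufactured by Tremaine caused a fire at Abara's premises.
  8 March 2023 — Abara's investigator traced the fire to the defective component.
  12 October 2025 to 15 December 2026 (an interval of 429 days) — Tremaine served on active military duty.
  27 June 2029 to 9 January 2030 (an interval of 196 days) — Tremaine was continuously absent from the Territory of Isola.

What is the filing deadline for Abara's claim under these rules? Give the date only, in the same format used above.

The claim accrued on 8 March 2023 — the later of the 24 February 2021 act and the 8 March 2023 discovery.
6 years from 8 March 2023 is 8 March 2029.
The defendant's active military service from 12 October 2025 to 15 December 2026 tolled the period for 429 days, extending the deadline to 11 May 2030.
The period was tolled for 196 days by the defendant's absence from the jurisdiction (27 June 2029 to 9 January 2030), pushing the deadline to 23 November 2030.

23 November 2030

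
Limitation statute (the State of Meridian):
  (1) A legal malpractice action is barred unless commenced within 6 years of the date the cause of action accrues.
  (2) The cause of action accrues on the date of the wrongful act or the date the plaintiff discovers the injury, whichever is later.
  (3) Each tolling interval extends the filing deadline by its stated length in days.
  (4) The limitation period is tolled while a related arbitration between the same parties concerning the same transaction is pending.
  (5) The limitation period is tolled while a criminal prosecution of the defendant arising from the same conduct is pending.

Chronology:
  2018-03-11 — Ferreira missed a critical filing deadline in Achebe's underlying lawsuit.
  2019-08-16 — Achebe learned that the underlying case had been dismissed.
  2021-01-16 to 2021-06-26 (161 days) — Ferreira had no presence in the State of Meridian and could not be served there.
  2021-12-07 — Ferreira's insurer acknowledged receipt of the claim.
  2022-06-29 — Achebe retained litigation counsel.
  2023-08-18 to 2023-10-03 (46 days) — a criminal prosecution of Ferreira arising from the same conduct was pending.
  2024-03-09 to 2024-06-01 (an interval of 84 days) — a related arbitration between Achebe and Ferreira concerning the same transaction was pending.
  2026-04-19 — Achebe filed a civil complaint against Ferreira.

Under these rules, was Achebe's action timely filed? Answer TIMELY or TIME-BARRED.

Because discovery on 2019-08-16 post-dates the 2018-03-11 act, accrual under the later-of rule falls on 2019-08-16.
The untolled deadline — 6 years after 2019-08-16 — is 2025-08-16.
Because the pending criminal prosecution ran from 2023-08-18 to 2023-10-03, the deadline is extended by 46 days to 2025-10-01.
Because the pending related arbitration ran from 2024-03-09 to 2024-06-01, the deadline is extended by 84 days to 2025-12-24.
The defendant's absence from the jurisdiction from 2021-01-16 to 2021-06-26 does not toll the period, because no stated rule makes the defendant's absence a tolling event.
None of the other events listed affects the running of the period under the stated rules.
Filing on 2026-04-19 missed the 2025-12-24 deadline — the action is time-barred.

TIME-BARRED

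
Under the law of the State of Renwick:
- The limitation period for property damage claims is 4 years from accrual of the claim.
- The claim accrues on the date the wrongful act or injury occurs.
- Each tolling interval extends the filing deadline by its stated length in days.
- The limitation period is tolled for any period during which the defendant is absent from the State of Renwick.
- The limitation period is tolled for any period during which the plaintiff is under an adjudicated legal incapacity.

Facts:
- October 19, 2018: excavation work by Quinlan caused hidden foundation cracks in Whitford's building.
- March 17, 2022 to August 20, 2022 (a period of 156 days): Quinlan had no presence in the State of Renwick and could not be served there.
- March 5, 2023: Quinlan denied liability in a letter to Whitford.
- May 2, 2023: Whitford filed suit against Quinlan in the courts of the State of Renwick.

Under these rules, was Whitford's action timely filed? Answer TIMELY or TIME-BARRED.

The claim accrued on October 19, 2018, the date of the act.
Adding the 4 years base period to October 19, 2018 gives a deadline of October 19, 2022, before any tolling.
The period was tolled for 156 days by the defendant's absence from the jurisdiction (March 17, 2022 to August 20, 2022), pushing the deadline to March 24, 2023.
None of the other events listed affects the running of the period under the stated rules.
Whitford filed on May 2, 2023, after the March 24, 2023 deadline, so the action is time-barred.

TIME-BARRED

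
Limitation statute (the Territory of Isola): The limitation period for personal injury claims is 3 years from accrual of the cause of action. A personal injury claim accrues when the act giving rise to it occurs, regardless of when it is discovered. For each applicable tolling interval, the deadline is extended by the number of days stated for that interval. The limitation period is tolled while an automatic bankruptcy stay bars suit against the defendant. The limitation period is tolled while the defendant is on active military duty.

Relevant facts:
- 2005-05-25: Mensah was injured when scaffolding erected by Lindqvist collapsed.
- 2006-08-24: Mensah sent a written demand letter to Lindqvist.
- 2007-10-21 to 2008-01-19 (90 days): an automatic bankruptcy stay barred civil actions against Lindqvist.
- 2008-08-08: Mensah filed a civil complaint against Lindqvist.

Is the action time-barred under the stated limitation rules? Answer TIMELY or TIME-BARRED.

TIMELY

The cause of action accrued on 2005-05-25, the date of the act.
The untolled deadline — 3 years after 2005-05-25 — is 2008-05-25.
Because the automatic bankruptcy stay ran from 2007-10-21 to 2008-01-19, the deadline is extended by 90 days to 2008-08-23.
The other events in the timeline have no effect on the limitation period under the stated rules.
Filing on 2008-08-08 beat the 2008-08-23 deadline — the action is timely.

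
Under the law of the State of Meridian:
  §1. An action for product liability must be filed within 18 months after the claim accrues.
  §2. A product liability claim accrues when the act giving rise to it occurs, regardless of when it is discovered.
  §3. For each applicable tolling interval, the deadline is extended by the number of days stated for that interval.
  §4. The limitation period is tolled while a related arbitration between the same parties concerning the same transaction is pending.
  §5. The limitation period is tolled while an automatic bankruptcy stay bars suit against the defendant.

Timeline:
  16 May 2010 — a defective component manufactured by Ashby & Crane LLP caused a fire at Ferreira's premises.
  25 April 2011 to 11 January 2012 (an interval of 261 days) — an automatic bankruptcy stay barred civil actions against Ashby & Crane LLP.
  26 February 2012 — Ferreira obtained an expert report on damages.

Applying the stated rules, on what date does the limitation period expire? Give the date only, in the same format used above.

3 August 2012

The claim accrued on 16 May 2010, when the wrongful act occurred.
The untolled deadline — 18 months after 16 May 2010 — is 16 November 2011.
The automatic bankruptcy stay from 25 April 2011 to 11 January 2012 tolled the period for 261 days, extending the deadline to 3 August 2012.
None of the other events listed affects the running of the period under the stated rules.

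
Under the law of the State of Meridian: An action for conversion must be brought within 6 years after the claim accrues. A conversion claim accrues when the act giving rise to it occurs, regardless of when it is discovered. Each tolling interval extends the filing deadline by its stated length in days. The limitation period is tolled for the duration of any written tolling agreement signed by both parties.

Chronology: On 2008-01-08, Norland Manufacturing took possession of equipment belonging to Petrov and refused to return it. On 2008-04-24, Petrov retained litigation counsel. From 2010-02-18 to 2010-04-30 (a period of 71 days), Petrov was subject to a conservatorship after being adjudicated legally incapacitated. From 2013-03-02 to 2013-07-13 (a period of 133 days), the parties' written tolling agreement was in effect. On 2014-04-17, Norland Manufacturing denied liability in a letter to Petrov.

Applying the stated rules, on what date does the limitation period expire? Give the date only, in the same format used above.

The limitation period began to run on 2008-01-08.
6 years from 2008-01-08 is 2014-01-08.
The period was tolled for 133 days by the written tolling agreement (2013-03-02 to 2013-07-13), pushing the deadline to 2014-05-21.
No stated provision tolls the period for the plaintiff's incapacity, so the interval from 2010-02-18 to 2010-04-30 has no effect on the deadline.
None of the other events listed affects the running of the period under the stated rules.

2014-05-21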